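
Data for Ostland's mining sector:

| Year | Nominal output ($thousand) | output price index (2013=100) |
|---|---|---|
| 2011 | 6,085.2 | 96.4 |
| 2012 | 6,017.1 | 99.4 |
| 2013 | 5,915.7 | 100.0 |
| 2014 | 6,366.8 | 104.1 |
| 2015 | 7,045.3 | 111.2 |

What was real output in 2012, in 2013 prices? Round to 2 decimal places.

$6,053.42 thousand

Real output 2012 = 6017.1 / 0.994 = 6053.42.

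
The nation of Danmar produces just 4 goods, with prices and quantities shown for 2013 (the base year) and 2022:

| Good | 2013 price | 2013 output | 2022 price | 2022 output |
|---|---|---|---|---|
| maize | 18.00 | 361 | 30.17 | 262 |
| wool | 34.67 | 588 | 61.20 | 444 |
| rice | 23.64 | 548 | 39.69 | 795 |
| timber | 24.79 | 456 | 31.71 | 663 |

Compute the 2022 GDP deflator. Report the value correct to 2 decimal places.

Nominal GDP 2022 = 30.17·262 + 61.20·444 + 39.69·795 + 31.71·663 = 87654.62.
Real GDP 2022 (at 2013 prices) = 18.00·262 + 34.67·444 + 23.64·795 + 24.79·663 = 55339.05.
Deflator = Nominal/Real × 100 = 87654.62/55339.05 × 100 = 158.396.

158.40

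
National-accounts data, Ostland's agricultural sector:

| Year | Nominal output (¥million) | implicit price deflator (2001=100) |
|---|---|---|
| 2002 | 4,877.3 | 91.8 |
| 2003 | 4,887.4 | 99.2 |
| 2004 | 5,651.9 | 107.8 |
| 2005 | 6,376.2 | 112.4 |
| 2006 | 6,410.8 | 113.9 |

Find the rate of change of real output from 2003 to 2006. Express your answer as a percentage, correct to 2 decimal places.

Real output 2003 = 4887.4/0.992 = 4926.81.
Real output 2006 = 6410.8/1.139 = 5628.45.
Change = 5628.45/4926.81 − 1 = 0.1424.

14.24%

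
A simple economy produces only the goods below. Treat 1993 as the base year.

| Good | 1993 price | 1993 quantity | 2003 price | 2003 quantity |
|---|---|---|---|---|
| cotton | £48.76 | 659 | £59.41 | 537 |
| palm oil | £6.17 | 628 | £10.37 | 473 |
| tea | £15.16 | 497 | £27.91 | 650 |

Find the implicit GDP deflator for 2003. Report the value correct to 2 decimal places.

141.05

Nominal GDP 2003 = 59.41·537 + 10.37·473 + 27.91·650 = 54949.68.
Real GDP 2003 (at 1993 prices) = 48.76·537 + 6.17·473 + 15.16·650 = 38956.53.
Deflator = Nominal/Real × 100 = 54949.68/38956.53 × 100 = 141.054.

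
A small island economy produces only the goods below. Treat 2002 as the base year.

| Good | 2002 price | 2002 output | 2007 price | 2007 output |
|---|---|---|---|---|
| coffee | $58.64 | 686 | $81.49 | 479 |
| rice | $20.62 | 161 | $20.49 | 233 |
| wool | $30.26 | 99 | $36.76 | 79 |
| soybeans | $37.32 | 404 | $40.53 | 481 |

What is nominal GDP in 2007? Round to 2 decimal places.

$66206.85

Nominal GDP 2007 = Σ (p_2007 × q_2007) = 81.49·479 + 20.49·233 + 36.76·79 + 40.53·481 = 66206.85.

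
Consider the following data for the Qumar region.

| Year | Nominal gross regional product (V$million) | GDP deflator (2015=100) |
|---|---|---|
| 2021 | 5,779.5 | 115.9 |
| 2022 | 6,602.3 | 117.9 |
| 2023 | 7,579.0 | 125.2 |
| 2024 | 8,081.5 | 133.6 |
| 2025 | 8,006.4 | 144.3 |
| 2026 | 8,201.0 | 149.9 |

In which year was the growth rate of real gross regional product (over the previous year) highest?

2022

2022: real = 6602.3/1.179 = 5599.92; growth vs 2021 (4986.63) = 12.30%.
2023: real = 7579.0/1.252 = 6053.51; growth vs 2022 (5599.92) = 8.10%.
2024: real = 8081.5/1.336 = 6049.03; growth vs 2023 (6053.51) = -0.07%.
2025: real = 8006.4/1.443 = 5548.44; growth vs 2024 (6049.03) = -8.28%.
2026: real = 8201.0/1.499 = 5470.98; growth vs 2025 (5548.44) = -1.40%.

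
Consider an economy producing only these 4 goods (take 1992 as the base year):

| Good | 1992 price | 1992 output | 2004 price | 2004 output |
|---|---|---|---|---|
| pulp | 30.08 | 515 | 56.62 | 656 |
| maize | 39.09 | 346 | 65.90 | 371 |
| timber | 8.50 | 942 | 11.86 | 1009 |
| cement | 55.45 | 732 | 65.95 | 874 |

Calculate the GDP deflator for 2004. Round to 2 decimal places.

Nominal GDP 2004 = 56.62·656 + 65.90·371 + 11.86·1009 + 65.95·874 = 131198.66.
Real GDP 2004 (at 1992 prices) = 30.08·656 + 39.09·371 + 8.50·1009 + 55.45·874 = 91274.67.
Deflator = Nominal/Real × 100 = 131198.66/91274.67 × 100 = 143.740.

143.74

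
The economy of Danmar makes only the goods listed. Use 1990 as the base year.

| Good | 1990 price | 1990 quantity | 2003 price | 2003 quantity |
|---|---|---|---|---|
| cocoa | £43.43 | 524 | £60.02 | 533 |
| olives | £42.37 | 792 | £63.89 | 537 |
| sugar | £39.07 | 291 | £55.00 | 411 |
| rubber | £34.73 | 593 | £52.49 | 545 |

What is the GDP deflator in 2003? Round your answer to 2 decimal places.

Nominal GDP 2003 = 60.02·533 + 63.89·537 + 55.00·411 + 52.49·545 = 117511.64.
Real GDP 2003 (at 1990 prices) = 43.43·533 + 42.37·537 + 39.07·411 + 34.73·545 = 80886.50.
Deflator = Nominal/Real × 100 = 117511.64/80886.50 × 100 = 145.280.

145.28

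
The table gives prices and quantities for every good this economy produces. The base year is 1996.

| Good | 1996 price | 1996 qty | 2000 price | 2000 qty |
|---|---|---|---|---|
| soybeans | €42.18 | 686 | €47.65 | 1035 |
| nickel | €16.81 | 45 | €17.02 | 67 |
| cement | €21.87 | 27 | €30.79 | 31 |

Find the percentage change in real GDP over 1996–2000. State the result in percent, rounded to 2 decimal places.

Real GDP 1996 = Nominal GDP 1996 = 42.18·686 + 16.81·45 + 21.87·27 = 30282.42.
Real GDP 2000 (at 1996 prices) = 42.18·1035 + 16.81·67 + 21.87·31 = 45460.54.
Real growth = 45460.54/30282.42 − 1 = 0.5012.

50.12%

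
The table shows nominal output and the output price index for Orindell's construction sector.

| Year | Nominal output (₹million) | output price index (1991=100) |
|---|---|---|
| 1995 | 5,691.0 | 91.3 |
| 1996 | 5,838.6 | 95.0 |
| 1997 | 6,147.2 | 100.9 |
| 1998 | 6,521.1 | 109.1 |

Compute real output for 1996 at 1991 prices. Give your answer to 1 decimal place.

₹6,145.9 million

Real output 1996 = 5838.6 / 0.950 = 6145.89.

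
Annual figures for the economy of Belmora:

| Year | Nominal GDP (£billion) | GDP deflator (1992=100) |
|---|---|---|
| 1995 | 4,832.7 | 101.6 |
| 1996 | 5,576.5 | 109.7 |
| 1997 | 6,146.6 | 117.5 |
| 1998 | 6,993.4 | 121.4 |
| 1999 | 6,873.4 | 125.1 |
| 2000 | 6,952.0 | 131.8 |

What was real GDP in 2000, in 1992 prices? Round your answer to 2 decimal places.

Real GDP 2000 = 6952.0 / 1.318 = 5274.66.

£5,274.66 billion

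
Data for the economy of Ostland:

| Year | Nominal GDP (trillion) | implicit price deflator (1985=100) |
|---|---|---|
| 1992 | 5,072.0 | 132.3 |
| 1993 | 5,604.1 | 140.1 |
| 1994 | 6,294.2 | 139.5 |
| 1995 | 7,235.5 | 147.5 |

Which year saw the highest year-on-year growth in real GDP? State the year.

1994

1993: real = 5604.1/1.401 = 4000.07; growth vs 1992 (3833.71) = 4.34%.
1994: real = 6294.2/1.395 = 4511.97; growth vs 1993 (4000.07) = 12.80%.
1995: real = 7235.5/1.475 = 4905.42; growth vs 1994 (4511.97) = 8.72%.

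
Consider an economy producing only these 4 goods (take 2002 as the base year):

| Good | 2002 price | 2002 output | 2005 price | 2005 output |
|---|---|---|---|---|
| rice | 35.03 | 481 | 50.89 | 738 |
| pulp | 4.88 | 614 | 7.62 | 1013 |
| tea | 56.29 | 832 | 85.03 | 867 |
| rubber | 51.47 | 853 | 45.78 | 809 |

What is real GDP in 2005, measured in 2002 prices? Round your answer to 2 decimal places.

121238.24

Real GDP 2005 = Σ (p_2002 × q_2005) = 35.03·738 + 4.88·1013 + 56.29·867 + 51.47·809 = 121238.24.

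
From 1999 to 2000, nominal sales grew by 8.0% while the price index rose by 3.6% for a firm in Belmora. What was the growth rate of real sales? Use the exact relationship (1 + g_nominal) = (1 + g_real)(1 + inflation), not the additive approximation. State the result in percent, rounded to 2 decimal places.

4.25%

(1 + g_nom) = (1 + g_real)(1 + π), so g_real = 1.0800 / 1.0360 − 1 = 0.04247.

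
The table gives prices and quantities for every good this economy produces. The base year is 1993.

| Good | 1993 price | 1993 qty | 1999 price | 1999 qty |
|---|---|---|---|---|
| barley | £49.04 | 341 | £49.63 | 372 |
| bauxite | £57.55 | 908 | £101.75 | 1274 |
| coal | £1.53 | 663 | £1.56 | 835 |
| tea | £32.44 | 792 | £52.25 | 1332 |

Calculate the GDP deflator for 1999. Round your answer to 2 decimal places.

160.96

Nominal GDP 1999 = 49.63·372 + 101.75·1274 + 1.56·835 + 52.25·1332 = 218991.46.
Real GDP 1999 (at 1993 prices) = 49.04·372 + 57.55·1274 + 1.53·835 + 32.44·1332 = 136049.21.
Deflator = Nominal/Real × 100 = 218991.46/136049.21 × 100 = 160.965.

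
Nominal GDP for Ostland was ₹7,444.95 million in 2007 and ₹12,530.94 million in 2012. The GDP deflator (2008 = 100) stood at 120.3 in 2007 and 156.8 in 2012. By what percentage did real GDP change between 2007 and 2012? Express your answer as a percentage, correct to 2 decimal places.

Deflate each year: 2007 → 7444.95/1.203 = 6188.65; 2012 → 12530.94/1.568 = 7991.67.
So real GDP changed by 7991.67/6188.65 − 1 = 0.2913, i.e. 29.13%.

29.13%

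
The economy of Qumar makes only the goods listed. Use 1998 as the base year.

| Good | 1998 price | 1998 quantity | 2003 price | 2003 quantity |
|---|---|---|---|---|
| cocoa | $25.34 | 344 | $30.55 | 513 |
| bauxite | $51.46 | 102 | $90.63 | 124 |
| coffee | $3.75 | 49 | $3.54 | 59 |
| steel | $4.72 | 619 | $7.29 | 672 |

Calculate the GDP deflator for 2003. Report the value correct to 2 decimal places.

Nominal GDP 2003 = 30.55·513 + 90.63·124 + 3.54·59 + 7.29·672 = 32018.01.
Real GDP 2003 (at 1998 prices) = 25.34·513 + 51.46·124 + 3.75·59 + 4.72·672 = 22773.55.
Deflator = Nominal/Real × 100 = 32018.01/22773.55 × 100 = 140.593.

140.59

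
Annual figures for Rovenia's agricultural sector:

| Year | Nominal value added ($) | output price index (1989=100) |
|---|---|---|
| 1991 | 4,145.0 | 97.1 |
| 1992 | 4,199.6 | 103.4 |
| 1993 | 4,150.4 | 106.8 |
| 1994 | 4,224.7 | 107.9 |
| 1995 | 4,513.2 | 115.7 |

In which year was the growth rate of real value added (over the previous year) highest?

1994

1992: real = 4199.6/1.034 = 4061.51; growth vs 1991 (4268.80) = -4.86%.
1993: real = 4150.4/1.068 = 3886.14; growth vs 1992 (4061.51) = -4.32%.
1994: real = 4224.7/1.079 = 3915.38; growth vs 1993 (3886.14) = 0.75%.
1995: real = 4513.2/1.157 = 3900.78; growth vs 1994 (3915.38) = -0.37%.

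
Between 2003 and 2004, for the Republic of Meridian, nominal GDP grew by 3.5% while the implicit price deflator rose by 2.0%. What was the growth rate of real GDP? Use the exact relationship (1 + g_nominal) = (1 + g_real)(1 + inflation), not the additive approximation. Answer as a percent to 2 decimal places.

1.47%

(1 + g_nom) = (1 + g_real)(1 + π), so g_real = 1.0350 / 1.0200 − 1 = 0.01471.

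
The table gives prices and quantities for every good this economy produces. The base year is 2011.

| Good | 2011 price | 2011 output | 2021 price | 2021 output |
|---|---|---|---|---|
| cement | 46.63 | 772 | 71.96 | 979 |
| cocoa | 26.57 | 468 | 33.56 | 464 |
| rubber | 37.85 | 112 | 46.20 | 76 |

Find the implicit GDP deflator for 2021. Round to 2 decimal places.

Nominal GDP 2021 = 71.96·979 + 33.56·464 + 46.20·76 = 89531.88.
Real GDP 2021 (at 2011 prices) = 46.63·979 + 26.57·464 + 37.85·76 = 60855.85.
Deflator = Nominal/Real × 100 = 89531.88/60855.85 × 100 = 147.121.

147.12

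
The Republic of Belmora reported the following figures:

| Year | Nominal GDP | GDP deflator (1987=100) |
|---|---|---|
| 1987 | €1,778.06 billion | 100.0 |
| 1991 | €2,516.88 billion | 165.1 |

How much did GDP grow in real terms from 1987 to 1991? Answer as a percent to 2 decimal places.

Real GDP 1987 = 1778.06 / 1.000 = 1778.06.
Real GDP 1991 = 2516.88 / 1.651 = 1524.46.
Real growth = 1524.46 / 1778.06 − 1 = -0.1426.

-14.26%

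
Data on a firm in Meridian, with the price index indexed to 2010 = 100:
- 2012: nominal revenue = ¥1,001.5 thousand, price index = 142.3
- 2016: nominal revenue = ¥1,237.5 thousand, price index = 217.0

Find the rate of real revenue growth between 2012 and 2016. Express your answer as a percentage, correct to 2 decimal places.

Deflate each year: 2012 → 1001.5/1.423 = 703.79; 2016 → 1237.5/2.170 = 570.28.
So real revenue changed by 570.28/703.79 − 1 = -0.1897, i.e. -18.97%.

-18.97%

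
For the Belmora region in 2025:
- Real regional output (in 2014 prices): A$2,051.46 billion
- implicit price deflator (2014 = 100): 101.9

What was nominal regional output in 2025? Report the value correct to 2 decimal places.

A$2,090.44 billion

Nominal regional output = Real × (implicit price deflator/100) = 2051.46 × 1.019 = 2090.44.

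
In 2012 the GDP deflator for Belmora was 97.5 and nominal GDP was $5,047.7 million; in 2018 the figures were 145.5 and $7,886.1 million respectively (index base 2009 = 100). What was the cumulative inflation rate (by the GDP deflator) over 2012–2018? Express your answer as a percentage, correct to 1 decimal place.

Price-level change = 145.5 / 97.5 − 1 = 0.4923.

49.2%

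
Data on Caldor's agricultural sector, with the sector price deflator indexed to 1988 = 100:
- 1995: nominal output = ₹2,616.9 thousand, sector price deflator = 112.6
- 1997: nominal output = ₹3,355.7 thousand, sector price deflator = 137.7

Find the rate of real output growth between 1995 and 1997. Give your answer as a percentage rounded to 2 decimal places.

4.86%

Deflate each year: 1995 → 2616.9/1.126 = 2324.07; 1997 → 3355.7/1.377 = 2436.96.
So real output changed by 2436.96/2324.07 − 1 = 0.0486, i.e. 4.86%.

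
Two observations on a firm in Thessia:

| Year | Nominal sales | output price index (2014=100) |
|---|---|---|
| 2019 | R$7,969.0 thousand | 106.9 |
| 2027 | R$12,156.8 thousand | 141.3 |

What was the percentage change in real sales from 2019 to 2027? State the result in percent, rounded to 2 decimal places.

15.41%

Real sales 2019 = 7969.0 / 1.069 = 7454.63.
Real sales 2027 = 12156.8 / 1.413 = 8603.54.
Real growth = 8603.54 / 7454.63 − 1 = 0.1541.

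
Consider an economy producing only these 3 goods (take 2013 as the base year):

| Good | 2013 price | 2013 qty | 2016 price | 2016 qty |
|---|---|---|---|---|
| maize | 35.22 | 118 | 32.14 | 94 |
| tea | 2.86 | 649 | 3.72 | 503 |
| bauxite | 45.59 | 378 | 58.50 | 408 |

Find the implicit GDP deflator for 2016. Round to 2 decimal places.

Nominal GDP 2016 = 32.14·94 + 3.72·503 + 58.50·408 = 28760.32.
Real GDP 2016 (at 2013 prices) = 35.22·94 + 2.86·503 + 45.59·408 = 23349.98.
Deflator = Nominal/Real × 100 = 28760.32/23349.98 × 100 = 123.171.

123.17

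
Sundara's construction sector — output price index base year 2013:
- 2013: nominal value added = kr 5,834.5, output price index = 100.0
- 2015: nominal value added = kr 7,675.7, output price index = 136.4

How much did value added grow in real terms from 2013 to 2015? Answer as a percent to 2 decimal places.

-3.55%

Deflate each year: 2013 → 5834.5/1.000 = 5834.50; 2015 → 7675.7/1.364 = 5627.35.
So real value added changed by 5627.35/5834.50 − 1 = -0.0355, i.e. -3.55%.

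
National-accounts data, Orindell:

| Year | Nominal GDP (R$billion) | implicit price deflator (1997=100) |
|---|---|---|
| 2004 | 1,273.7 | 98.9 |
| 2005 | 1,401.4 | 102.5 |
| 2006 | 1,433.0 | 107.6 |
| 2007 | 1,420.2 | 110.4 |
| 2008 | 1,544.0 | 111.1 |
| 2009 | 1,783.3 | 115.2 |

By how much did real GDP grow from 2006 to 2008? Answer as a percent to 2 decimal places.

Real GDP 2006 = 1433.0/1.076 = 1331.78.
Real GDP 2008 = 1544.0/1.111 = 1389.74.
Change = 1389.74/1331.78 − 1 = 0.0435.

4.35%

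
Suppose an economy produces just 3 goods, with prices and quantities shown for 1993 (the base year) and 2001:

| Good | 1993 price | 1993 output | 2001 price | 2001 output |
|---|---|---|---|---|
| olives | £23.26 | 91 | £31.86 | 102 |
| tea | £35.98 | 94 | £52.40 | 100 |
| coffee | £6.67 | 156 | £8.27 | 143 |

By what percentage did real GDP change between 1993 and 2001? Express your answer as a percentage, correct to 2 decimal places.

Real GDP 1993 = Nominal GDP 1993 = 23.26·91 + 35.98·94 + 6.67·156 = 6539.30.
Real GDP 2001 (at 1993 prices) = 23.26·102 + 35.98·100 + 6.67·143 = 6924.33.
Real growth = 6924.33/6539.30 − 1 = 0.0589.

5.89%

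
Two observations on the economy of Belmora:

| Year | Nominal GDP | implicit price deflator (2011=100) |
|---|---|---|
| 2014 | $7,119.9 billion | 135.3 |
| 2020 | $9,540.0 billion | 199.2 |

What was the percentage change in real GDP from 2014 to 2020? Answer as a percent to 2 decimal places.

-8.99%

Deflate each year: 2014 → 7119.9/1.353 = 5262.31; 2020 → 9540.0/1.992 = 4789.16.
So real GDP changed by 4789.16/5262.31 − 1 = -0.0899, i.e. -8.99%.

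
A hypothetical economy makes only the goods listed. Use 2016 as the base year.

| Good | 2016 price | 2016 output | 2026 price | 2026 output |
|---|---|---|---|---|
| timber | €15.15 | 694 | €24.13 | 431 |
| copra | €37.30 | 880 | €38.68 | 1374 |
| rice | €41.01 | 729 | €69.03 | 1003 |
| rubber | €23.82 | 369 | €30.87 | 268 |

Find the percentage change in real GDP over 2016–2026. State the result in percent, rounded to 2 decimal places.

Real GDP 2016 = Nominal GDP 2016 = 15.15·694 + 37.30·880 + 41.01·729 + 23.82·369 = 82023.97.
Real GDP 2026 (at 2016 prices) = 15.15·431 + 37.30·1374 + 41.01·1003 + 23.82·268 = 105296.64.
Real growth = 105296.64/82023.97 − 1 = 0.2837.

28.37%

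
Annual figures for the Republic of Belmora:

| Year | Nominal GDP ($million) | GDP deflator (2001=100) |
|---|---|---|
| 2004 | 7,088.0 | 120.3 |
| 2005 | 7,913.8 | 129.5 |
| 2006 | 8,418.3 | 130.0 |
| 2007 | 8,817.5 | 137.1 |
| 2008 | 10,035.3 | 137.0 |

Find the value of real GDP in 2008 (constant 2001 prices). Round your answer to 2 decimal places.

$7,325.04 million

Real GDP 2008 = 10035.3 / 1.370 = 7325.04.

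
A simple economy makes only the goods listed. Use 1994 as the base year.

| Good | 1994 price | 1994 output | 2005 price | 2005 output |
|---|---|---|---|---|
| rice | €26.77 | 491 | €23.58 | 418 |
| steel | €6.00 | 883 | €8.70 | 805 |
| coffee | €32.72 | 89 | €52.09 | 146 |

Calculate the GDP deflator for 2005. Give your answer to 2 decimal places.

117.64

Nominal GDP 2005 = 23.58·418 + 8.70·805 + 52.09·146 = 24465.08.
Real GDP 2005 (at 1994 prices) = 26.77·418 + 6.00·805 + 32.72·146 = 20796.98.
Deflator = Nominal/Real × 100 = 24465.08/20796.98 × 100 = 117.638.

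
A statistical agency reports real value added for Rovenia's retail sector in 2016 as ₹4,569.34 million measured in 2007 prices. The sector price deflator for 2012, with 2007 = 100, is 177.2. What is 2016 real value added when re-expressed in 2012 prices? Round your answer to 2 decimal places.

Real value added in 2012 prices = Real value added in 2007 prices × (P_2012/P_2007) = 4569.34 × 1.772 = 8096.87.

₹8,096.87 million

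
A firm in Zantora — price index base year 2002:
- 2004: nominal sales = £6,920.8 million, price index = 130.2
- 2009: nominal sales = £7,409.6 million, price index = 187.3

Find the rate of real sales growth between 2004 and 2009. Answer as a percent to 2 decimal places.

-25.58%

Real sales 2004 = 6920.8 / 1.302 = 5315.51.
Real sales 2009 = 7409.6 / 1.873 = 3956.01.
Real growth = 3956.01 / 5315.51 − 1 = -0.2558.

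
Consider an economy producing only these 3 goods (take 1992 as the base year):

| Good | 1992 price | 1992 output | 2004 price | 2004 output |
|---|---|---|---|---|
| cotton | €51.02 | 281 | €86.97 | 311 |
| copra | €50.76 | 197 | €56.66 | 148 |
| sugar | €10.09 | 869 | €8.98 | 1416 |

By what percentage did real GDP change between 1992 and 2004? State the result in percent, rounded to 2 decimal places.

13.78%

Real GDP 1992 = Nominal GDP 1992 = 51.02·281 + 50.76·197 + 10.09·869 = 33104.55.
Real GDP 2004 (at 1992 prices) = 51.02·311 + 50.76·148 + 10.09·1416 = 37667.14.
Real growth = 37667.14/33104.55 − 1 = 0.1378.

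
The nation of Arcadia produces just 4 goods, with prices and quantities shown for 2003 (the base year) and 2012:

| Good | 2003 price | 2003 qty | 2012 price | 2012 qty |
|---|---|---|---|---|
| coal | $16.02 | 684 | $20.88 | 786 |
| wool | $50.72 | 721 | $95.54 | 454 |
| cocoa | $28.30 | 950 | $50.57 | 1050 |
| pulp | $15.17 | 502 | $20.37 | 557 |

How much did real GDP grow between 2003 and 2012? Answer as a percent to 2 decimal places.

Real GDP 2003 = Nominal GDP 2003 = 16.02·684 + 50.72·721 + 28.30·950 + 15.17·502 = 82027.14.
Real GDP 2012 (at 2003 prices) = 16.02·786 + 50.72·454 + 28.30·1050 + 15.17·557 = 73783.29.
Real growth = 73783.29/82027.14 − 1 = -0.1005.

-10.05%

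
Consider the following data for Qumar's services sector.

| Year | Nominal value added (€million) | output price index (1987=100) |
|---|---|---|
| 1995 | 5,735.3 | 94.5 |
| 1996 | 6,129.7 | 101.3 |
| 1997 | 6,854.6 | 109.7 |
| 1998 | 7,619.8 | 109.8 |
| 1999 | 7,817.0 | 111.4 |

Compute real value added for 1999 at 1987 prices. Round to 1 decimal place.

Real value added 1999 = 7817.0 / 1.114 = 7017.06.

€7,017.1 million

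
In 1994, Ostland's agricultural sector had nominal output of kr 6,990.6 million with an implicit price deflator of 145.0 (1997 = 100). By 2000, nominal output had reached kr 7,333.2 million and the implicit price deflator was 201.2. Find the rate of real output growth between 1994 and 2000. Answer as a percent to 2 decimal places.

Deflate each year: 1994 → 6990.6/1.450 = 4821.10; 2000 → 7333.2/2.012 = 3644.73.
So real output changed by 3644.73/4821.10 − 1 = -0.2440, i.e. -24.40%.

-24.40%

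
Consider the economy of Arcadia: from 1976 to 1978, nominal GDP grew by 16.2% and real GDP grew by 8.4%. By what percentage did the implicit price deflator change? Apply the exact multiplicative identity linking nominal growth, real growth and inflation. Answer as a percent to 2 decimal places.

7.20%

(1 + g_nom) = (1 + g_real)(1 + π), so π = 1.1620 / 1.0840 − 1 = 0.07196.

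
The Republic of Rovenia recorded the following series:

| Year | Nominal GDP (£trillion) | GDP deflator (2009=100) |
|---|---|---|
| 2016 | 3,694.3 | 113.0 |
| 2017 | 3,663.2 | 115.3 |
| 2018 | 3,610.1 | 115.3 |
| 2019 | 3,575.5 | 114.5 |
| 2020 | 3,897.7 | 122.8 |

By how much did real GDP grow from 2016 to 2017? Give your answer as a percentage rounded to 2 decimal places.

Real GDP 2016 = 3694.3/1.130 = 3269.29.
Real GDP 2017 = 3663.2/1.153 = 3177.10.
Change = 3177.10/3269.29 − 1 = -0.0282.

-2.82%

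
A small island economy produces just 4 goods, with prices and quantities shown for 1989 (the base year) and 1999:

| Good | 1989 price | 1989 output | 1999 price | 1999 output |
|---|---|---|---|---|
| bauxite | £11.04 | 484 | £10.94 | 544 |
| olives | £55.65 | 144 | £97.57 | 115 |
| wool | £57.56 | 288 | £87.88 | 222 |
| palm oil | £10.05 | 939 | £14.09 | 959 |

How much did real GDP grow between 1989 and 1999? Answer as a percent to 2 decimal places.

-11.56%

Real GDP 1989 = Nominal GDP 1989 = 11.04·484 + 55.65·144 + 57.56·288 + 10.05·939 = 39371.19.
Real GDP 1999 (at 1989 prices) = 11.04·544 + 55.65·115 + 57.56·222 + 10.05·959 = 34821.78.
Real growth = 34821.78/39371.19 − 1 = -0.1156.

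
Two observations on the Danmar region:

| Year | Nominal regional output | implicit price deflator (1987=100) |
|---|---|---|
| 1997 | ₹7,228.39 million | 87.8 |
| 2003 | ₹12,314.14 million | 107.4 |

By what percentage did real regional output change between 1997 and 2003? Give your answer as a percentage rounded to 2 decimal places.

39.27%

Real regional output 1997 = 7228.39 / 0.878 = 8232.79.
Real regional output 2003 = 12314.14 / 1.074 = 11465.68.
Real growth = 11465.68 / 8232.79 − 1 = 0.3927.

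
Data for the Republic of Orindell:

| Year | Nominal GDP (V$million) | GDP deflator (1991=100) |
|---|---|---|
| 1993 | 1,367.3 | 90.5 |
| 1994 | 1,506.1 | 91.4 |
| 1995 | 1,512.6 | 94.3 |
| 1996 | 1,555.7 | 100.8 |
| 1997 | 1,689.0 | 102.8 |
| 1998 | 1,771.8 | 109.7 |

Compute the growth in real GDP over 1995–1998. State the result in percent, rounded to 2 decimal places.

Real GDP 1995 = 1512.6/0.943 = 1604.03.
Real GDP 1998 = 1771.8/1.097 = 1615.13.
Change = 1615.13/1604.03 − 1 = 0.0069.

0.69%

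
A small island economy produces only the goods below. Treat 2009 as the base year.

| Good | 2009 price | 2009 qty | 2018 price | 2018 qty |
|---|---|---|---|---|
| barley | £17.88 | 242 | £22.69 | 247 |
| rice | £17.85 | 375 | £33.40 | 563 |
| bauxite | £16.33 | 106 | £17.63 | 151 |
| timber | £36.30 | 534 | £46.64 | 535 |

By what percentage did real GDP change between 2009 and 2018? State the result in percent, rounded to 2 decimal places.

13.12%

Real GDP 2009 = Nominal GDP 2009 = 17.88·242 + 17.85·375 + 16.33·106 + 36.30·534 = 32135.89.
Real GDP 2018 (at 2009 prices) = 17.88·247 + 17.85·563 + 16.33·151 + 36.30·535 = 36352.24.
Real growth = 36352.24/32135.89 − 1 = 0.1312.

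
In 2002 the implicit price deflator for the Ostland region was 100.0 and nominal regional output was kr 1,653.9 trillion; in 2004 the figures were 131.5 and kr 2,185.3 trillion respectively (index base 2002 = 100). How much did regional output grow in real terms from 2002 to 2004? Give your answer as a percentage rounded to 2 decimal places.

Deflate each year: 2002 → 1653.9/1.000 = 1653.90; 2004 → 2185.3/1.315 = 1661.83.
So real regional output changed by 1661.83/1653.90 − 1 = 0.0048, i.e. 0.48%.

0.48%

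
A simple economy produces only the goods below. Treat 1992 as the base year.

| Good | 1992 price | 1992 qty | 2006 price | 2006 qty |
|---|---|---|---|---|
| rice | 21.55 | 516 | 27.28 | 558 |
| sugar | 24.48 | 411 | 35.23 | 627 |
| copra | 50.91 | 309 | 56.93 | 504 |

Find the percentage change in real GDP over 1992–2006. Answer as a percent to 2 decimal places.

Real GDP 1992 = Nominal GDP 1992 = 21.55·516 + 24.48·411 + 50.91·309 = 36912.27.
Real GDP 2006 (at 1992 prices) = 21.55·558 + 24.48·627 + 50.91·504 = 53032.50.
Real growth = 53032.50/36912.27 − 1 = 0.4367.

43.67%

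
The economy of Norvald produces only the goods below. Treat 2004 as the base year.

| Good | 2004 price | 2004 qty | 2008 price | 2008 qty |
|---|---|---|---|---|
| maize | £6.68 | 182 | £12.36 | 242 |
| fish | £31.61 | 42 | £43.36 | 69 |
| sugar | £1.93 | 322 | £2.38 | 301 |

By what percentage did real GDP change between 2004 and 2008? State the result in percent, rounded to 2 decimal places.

Real GDP 2004 = Nominal GDP 2004 = 6.68·182 + 31.61·42 + 1.93·322 = 3164.84.
Real GDP 2008 (at 2004 prices) = 6.68·242 + 31.61·69 + 1.93·301 = 4378.58.
Real growth = 4378.58/3164.84 − 1 = 0.3835.

38.35%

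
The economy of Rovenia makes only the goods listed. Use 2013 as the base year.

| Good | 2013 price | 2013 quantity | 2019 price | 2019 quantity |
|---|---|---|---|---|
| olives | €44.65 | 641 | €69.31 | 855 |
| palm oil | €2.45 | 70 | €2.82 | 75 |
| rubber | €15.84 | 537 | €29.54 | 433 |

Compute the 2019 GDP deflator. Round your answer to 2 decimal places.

Nominal GDP 2019 = 69.31·855 + 2.82·75 + 29.54·433 = 72262.37.
Real GDP 2019 (at 2013 prices) = 44.65·855 + 2.45·75 + 15.84·433 = 45218.22.
Deflator = Nominal/Real × 100 = 72262.37/45218.22 × 100 = 159.808.

159.81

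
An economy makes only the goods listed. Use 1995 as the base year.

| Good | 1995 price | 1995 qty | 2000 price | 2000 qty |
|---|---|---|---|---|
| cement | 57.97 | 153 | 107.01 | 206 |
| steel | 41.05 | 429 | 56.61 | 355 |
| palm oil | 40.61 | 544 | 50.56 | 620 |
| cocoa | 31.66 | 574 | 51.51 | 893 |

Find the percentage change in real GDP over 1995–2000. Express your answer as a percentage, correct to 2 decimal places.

Real GDP 1995 = Nominal GDP 1995 = 57.97·153 + 41.05·429 + 40.61·544 + 31.66·574 = 66744.54.
Real GDP 2000 (at 1995 prices) = 57.97·206 + 41.05·355 + 40.61·620 + 31.66·893 = 79965.15.
Real growth = 79965.15/66744.54 − 1 = 0.1981.

19.81%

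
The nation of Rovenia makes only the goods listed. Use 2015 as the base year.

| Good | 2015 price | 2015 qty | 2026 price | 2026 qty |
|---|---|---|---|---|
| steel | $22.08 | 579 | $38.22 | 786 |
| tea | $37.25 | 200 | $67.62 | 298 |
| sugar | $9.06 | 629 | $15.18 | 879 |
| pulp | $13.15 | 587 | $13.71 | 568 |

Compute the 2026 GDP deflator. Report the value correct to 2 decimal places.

162.51

Nominal GDP 2026 = 38.22·786 + 67.62·298 + 15.18·879 + 13.71·568 = 71322.18.
Real GDP 2026 (at 2015 prices) = 22.08·786 + 37.25·298 + 9.06·879 + 13.15·568 = 43888.32.
Deflator = Nominal/Real × 100 = 71322.18/43888.32 × 100 = 162.508.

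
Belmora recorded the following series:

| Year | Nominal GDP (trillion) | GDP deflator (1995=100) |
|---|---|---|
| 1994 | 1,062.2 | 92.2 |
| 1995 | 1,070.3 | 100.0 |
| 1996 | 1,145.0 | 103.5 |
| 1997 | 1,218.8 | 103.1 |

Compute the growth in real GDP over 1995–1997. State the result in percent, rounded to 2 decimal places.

10.45%

Real GDP 1995 = 1070.3/1.000 = 1070.30.
Real GDP 1997 = 1218.8/1.031 = 1182.15.
Change = 1182.15/1070.30 − 1 = 0.1045.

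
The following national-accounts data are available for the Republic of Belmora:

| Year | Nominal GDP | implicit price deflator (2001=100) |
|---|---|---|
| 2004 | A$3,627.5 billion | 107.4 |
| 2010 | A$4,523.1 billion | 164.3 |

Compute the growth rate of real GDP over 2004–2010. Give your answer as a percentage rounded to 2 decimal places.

Deflate each year: 2004 → 3627.5/1.074 = 3377.56; 2010 → 4523.1/1.643 = 2752.95.
So real GDP changed by 2752.95/3377.56 − 1 = -0.1849, i.e. -18.49%.

-18.49%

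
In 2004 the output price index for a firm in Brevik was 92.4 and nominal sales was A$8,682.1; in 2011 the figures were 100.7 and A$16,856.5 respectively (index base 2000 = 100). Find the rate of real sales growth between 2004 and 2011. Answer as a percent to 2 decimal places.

Deflate each year: 2004 → 8682.1/0.924 = 9396.21; 2011 → 16856.5/1.007 = 16739.32.
So real sales changed by 16739.32/9396.21 − 1 = 0.7815, i.e. 78.15%.

78.15%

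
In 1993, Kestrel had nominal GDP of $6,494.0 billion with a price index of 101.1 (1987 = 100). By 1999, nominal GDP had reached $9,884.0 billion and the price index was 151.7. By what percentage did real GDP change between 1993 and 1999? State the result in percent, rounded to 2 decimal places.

1.43%

Real GDP 1993 = 6494.0 / 1.011 = 6423.34.
Real GDP 1999 = 9884.0 / 1.517 = 6515.49.
Real growth = 6515.49 / 6423.34 − 1 = 0.0143.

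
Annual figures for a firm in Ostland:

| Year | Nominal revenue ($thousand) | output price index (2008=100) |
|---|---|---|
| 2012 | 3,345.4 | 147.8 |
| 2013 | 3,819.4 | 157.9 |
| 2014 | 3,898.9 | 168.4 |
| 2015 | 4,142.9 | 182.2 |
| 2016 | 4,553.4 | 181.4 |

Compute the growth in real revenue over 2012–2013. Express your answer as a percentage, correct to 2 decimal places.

6.87%

Real revenue 2012 = 3345.4/1.478 = 2263.46.
Real revenue 2013 = 3819.4/1.579 = 2418.87.
Change = 2418.87/2263.46 − 1 = 0.0687.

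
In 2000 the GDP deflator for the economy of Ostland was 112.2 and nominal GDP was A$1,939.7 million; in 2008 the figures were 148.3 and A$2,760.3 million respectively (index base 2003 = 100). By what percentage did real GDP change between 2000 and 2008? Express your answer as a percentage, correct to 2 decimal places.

7.66%

Real GDP 2000 = 1939.7 / 1.122 = 1728.79.
Real GDP 2008 = 2760.3 / 1.483 = 1861.29.
Real growth = 1861.29 / 1728.79 − 1 = 0.0766.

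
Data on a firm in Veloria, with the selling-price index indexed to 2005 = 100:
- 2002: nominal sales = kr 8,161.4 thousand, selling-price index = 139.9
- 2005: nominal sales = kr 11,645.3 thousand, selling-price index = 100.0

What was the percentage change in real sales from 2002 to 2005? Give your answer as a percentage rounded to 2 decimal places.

99.62%

Deflate each year: 2002 → 8161.4/1.399 = 5833.74; 2005 → 11645.3/1.000 = 11645.30.
So real sales changed by 11645.30/5833.74 − 1 = 0.9962, i.e. 99.62%.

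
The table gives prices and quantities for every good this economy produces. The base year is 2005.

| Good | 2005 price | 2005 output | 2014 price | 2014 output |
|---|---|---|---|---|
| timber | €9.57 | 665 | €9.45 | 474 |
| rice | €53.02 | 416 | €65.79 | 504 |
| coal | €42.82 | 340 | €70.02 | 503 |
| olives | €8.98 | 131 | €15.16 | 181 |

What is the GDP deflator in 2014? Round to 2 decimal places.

138.92

Nominal GDP 2014 = 9.45·474 + 65.79·504 + 70.02·503 + 15.16·181 = 75601.48.
Real GDP 2014 (at 2005 prices) = 9.57·474 + 53.02·504 + 42.82·503 + 8.98·181 = 54422.10.
Deflator = Nominal/Real × 100 = 75601.48/54422.10 × 100 = 138.917.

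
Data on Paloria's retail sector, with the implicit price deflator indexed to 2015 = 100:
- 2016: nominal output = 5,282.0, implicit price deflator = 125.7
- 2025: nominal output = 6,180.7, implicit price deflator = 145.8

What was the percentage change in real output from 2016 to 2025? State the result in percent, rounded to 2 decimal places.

0.88%

Real output 2016 = 5282.0 / 1.257 = 4202.07.
Real output 2025 = 6180.7 / 1.458 = 4239.16.
Real growth = 4239.16 / 4202.07 − 1 = 0.0088.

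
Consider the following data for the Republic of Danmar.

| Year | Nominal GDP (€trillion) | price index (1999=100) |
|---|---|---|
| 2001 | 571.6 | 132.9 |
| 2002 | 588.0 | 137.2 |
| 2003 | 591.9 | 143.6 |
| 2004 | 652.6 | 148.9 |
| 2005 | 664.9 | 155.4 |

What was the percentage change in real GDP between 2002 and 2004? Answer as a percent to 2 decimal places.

2.27%

Real GDP 2002 = 588.0/1.372 = 428.57.
Real GDP 2004 = 652.6/1.489 = 438.28.
Change = 438.28/428.57 − 1 = 0.0227.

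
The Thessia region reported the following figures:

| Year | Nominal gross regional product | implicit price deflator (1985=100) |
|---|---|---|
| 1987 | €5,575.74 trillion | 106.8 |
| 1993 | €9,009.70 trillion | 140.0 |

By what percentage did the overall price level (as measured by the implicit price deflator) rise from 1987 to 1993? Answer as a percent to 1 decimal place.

Price-level change = 140.0 / 106.8 − 1 = 0.3109.

31.1%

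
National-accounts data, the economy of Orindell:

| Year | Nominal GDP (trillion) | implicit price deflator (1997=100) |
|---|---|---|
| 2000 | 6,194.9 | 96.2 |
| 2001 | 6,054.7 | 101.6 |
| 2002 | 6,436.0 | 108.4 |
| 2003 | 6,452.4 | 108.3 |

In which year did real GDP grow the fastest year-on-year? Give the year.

2001: real = 6054.7/1.016 = 5959.35; growth vs 2000 (6439.60) = -7.46%.
2002: real = 6436.0/1.084 = 5937.27; growth vs 2001 (5959.35) = -0.37%.
2003: real = 6452.4/1.083 = 5957.89; growth vs 2002 (5937.27) = 0.35%.

2003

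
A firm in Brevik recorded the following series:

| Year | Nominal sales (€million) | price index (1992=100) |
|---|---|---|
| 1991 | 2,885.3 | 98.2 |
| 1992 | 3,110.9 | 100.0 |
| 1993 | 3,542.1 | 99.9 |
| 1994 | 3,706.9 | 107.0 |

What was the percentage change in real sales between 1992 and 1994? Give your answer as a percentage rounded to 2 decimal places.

Real sales 1992 = 3110.9/1.000 = 3110.90.
Real sales 1994 = 3706.9/1.070 = 3464.39.
Change = 3464.39/3110.90 − 1 = 0.1136.

11.36%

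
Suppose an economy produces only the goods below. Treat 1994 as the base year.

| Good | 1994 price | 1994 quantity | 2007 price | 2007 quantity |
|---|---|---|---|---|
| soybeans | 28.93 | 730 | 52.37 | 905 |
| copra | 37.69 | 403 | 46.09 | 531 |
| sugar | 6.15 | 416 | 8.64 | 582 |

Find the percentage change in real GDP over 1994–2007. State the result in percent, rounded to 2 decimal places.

28.07%

Real GDP 1994 = Nominal GDP 1994 = 28.93·730 + 37.69·403 + 6.15·416 = 38866.37.
Real GDP 2007 (at 1994 prices) = 28.93·905 + 37.69·531 + 6.15·582 = 49774.34.
Real growth = 49774.34/38866.37 − 1 = 0.2807.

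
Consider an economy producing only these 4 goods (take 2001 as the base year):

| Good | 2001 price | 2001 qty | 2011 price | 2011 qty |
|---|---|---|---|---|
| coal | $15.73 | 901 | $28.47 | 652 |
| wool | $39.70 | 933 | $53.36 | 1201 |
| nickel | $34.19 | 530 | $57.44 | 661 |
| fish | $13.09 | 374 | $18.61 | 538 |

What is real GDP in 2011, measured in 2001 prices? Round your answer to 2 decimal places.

$87577.67

Real GDP 2011 = Σ (p_2001 × q_2011) = 15.73·652 + 39.70·1201 + 34.19·661 + 13.09·538 = 87577.67.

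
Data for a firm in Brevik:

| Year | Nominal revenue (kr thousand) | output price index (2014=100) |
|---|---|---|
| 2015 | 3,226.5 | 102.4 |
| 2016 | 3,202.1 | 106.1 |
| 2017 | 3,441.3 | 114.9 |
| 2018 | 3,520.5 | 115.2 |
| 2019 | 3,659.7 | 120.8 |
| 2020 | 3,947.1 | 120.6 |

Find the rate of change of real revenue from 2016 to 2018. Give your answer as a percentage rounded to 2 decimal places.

Real revenue 2016 = 3202.1/1.061 = 3018.00.
Real revenue 2018 = 3520.5/1.152 = 3055.99.
Change = 3055.99/3018.00 − 1 = 0.0126.

1.26%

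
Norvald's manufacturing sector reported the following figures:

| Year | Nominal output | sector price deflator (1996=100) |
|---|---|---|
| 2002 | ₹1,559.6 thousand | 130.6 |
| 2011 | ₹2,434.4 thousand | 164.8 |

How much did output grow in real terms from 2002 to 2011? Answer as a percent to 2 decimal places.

23.70%

Deflate each year: 2002 → 1559.6/1.306 = 1194.18; 2011 → 2434.4/1.648 = 1477.18.
So real output changed by 1477.18/1194.18 − 1 = 0.2370, i.e. 23.70%.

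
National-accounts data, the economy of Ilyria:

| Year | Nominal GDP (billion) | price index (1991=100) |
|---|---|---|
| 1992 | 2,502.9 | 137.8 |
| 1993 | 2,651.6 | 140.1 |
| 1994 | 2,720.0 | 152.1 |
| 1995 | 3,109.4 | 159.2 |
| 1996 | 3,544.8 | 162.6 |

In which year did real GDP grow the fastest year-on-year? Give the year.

1996

1993: real = 2651.6/1.401 = 1892.65; growth vs 1992 (1816.33) = 4.20%.
1994: real = 2720.0/1.521 = 1788.30; growth vs 1993 (1892.65) = -5.51%.
1995: real = 3109.4/1.592 = 1953.14; growth vs 1994 (1788.30) = 9.22%.
1996: real = 3544.8/1.626 = 2180.07; growth vs 1995 (1953.14) = 11.62%.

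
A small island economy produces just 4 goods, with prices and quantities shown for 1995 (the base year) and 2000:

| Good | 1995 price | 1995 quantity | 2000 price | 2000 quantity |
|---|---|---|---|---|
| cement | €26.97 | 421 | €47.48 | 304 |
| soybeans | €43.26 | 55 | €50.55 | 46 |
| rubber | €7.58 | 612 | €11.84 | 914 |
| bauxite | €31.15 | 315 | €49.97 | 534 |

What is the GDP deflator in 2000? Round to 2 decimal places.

160.78

Nominal GDP 2000 = 47.48·304 + 50.55·46 + 11.84·914 + 49.97·534 = 54264.96.
Real GDP 2000 (at 1995 prices) = 26.97·304 + 43.26·46 + 7.58·914 + 31.15·534 = 33751.06.
Deflator = Nominal/Real × 100 = 54264.96/33751.06 × 100 = 160.780.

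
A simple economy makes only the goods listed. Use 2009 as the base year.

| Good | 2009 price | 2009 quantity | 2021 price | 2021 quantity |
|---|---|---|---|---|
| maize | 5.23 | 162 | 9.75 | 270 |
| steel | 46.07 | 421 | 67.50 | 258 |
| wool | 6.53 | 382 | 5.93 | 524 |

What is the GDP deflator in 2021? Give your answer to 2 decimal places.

138.49

Nominal GDP 2021 = 9.75·270 + 67.50·258 + 5.93·524 = 23154.82.
Real GDP 2021 (at 2009 prices) = 5.23·270 + 46.07·258 + 6.53·524 = 16719.88.
Deflator = Nominal/Real × 100 = 23154.82/16719.88 × 100 = 138.487.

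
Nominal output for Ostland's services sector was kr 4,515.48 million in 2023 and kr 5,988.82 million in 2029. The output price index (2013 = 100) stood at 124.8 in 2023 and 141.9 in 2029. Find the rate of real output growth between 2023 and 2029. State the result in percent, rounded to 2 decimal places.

Deflate each year: 2023 → 4515.48/1.248 = 3618.17; 2029 → 5988.82/1.419 = 4220.45.
So real output changed by 4220.45/3618.17 − 1 = 0.1665, i.e. 16.65%.

16.65%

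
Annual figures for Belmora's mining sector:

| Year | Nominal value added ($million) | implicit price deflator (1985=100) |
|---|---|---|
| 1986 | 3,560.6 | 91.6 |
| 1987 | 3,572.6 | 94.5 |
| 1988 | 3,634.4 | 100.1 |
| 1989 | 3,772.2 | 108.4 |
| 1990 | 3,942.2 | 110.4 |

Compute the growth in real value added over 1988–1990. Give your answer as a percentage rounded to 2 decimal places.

-1.65%

Real value added 1988 = 3634.4/1.001 = 3630.77.
Real value added 1990 = 3942.2/1.104 = 3570.83.
Change = 3570.83/3630.77 − 1 = -0.0165.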